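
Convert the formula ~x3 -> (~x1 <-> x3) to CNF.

~x3 -> (~x1 <-> x3)
= ~~x3 | (~x1 <-> x3)   (eliminate ->)
= ~~x3 | ((~x1 -> x3) & (x3 -> ~x1))   (eliminate <->)
= ~~x3 | ((~~x1 | x3) & (x3 -> ~x1))   (eliminate ->)
= ~~x3 | ((~~x1 | x3) & (~x3 | ~x1))   (eliminate ->)
= x3 | ((~~x1 | x3) & (~x3 | ~x1))   (double negation)
= x3 | ((x1 | x3) & (~x3 | ~x1))   (double negation)
= (x3 | x1 | x3) & (x3 | ~x3 | ~x1)   (distribute | over &)
= x3 | x1   (simplify)

x3 | x1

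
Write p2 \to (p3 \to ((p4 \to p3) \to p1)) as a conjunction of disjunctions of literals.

p2 \to (p3 \to ((p4 \to p3) \to p1))
= \lnot p2 \lor (p3 \to ((p4 \to p3) \to p1))   [eliminate \to]
= \lnot p2 \lor \lnot p3 \lor ((p4 \to p3) \to p1)   [eliminate \to]
= \lnot p2 \lor \lnot p3 \lor \lnot (p4 \to p3) \lor p1   [eliminate \to]
= \lnot p2 \lor \lnot p3 \lor \lnot (\lnot p4 \lor p3) \lor p1   [eliminate \to]
= \lnot p2 \lor \lnot p3 \lor \lnot \lnot p4 \land \lnot p3 \lor p1   [De Morgan]
= \lnot p2 \lor \lnot p3 \lor p4 \land \lnot p3 \lor p1   [double negation]
= (\lnot p2 \lor \lnot p3 \lor p4 \lor p1) \land (\lnot p2 \lor \lnot p3 \lor \lnot p3 \lor p1)   [distribute \lor over \land]
= \lnot p2 \lor \lnot p3 \lor p1   [simplify]

\lnot p2 \lor \lnot p3 \lor p1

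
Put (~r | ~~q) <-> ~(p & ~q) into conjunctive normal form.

(~r | ~~q) <-> ~(p & ~q)
⇔ ((~r | ~~q) -> ~(p & ~q)) & (~(p & ~q) -> (~r | ~~q))   — eliminate <->
⇔ (~(~r | ~~q) | ~(p & ~q)) & (~(p & ~q) -> (~r | ~~q))   — eliminate ->
⇔ (~(~r | ~~q) | ~(p & ~q)) & (~~(p & ~q) | ~r | ~~q)   — eliminate ->
⇔ ((~~r & ~~~q) | ~(p & ~q)) & (~~(p & ~q) | ~r | ~~q)   — De Morgan
⇔ ((r & ~~~q) | ~(p & ~q)) & (~~(p & ~q) | ~r | ~~q)   — double negation
⇔ ((r & ~q) | ~(p & ~q)) & (~~(p & ~q) | ~r | ~~q)   — double negation
⇔ ((r & ~q) | ~p | ~~q) & (~~(p & ~q) | ~r | ~~q)   — De Morgan
⇔ ((r & ~q) | ~p | q) & (~~(p & ~q) | ~r | ~~q)   — double negation
⇔ ((r & ~q) | ~p | q) & ((p & ~q) | ~r | ~~q)   — double negation
⇔ ((r & ~q) | ~p | q) & ((p & ~q) | ~r | q)   — double negation
⇔ (r | ~p | q) & (~q | ~p | q) & (p | ~r | q) & (~q | ~r | q)   — distribute | over &
⇔ (r | ~p | q) & (p | ~r | q)   — simplify

(r | ~p | q) & (p | ~r | q)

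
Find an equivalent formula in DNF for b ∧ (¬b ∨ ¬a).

b ∧ ¬a

b ∧ (¬b ∨ ¬a)
⇔ (b ∧ ¬b) ∨ (b ∧ ¬a)
⇔ b ∧ ¬a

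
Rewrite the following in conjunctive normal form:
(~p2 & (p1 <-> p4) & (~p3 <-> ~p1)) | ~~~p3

(~p2 & (p1 <-> p4) & (~p3 <-> ~p1)) | ~~~p3
≡ (~p2 & (p1 -> p4) & (p4 -> p1) & (~p3 <-> ~p1)) | ~~~p3   (eliminate <->)
≡ (~p2 & (~p1 | p4) & (p4 -> p1) & (~p3 <-> ~p1)) | ~~~p3   (eliminate ->)
≡ (~p2 & (~p1 | p4) & (~p4 | p1) & (~p3 <-> ~p1)) | ~~~p3   (eliminate ->)
≡ (~p2 & (~p1 | p4) & (~p4 | p1) & (~p3 -> ~p1) & (~p1 -> ~p3)) | ~~~p3   (eliminate <->)
≡ (~p2 & (~p1 | p4) & (~p4 | p1) & (~~p3 | ~p1) & (~p1 -> ~p3)) | ~~~p3   (eliminate ->)
≡ (~p2 & (~p1 | p4) & (~p4 | p1) & (~~p3 | ~p1) & (~~p1 | ~p3)) | ~~~p3   (eliminate ->)
≡ (~p2 & (~p1 | p4) & (~p4 | p1) & (p3 | ~p1) & (~~p1 | ~p3)) | ~~~p3   (double negation)
≡ (~p2 & (~p1 | p4) & (~p4 | p1) & (p3 | ~p1) & (p1 | ~p3)) | ~~~p3   (double negation)
≡ (~p2 & (~p1 | p4) & (~p4 | p1) & (p3 | ~p1) & (p1 | ~p3)) | ~p3   (double negation)
≡ (~p2 | ~p3) & (~p1 | p4 | ~p3) & (~p4 | p1 | ~p3) & (p3 | ~p1 | ~p3) & (p1 | ~p3 | ~p3)   (distribute | over &)
≡ (~p2 | ~p3) & (~p1 | p4 | ~p3) & (p1 | ~p3)   (simplify)

(~p2 | ~p3) & (~p1 | p4 | ~p3) & (p1 | ~p3)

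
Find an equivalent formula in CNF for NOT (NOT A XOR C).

(A OR C) AND (NOT C OR NOT A)

NOT (NOT A XOR C)
≡ NOT ((NOT A OR C) AND NOT (NOT A AND C))   [expand XOR]
≡ NOT (NOT A OR C) OR NOT NOT (NOT A AND C)   [De Morgan]
≡ (NOT NOT A AND NOT C) OR NOT NOT (NOT A AND C)   [De Morgan]
≡ (A AND NOT C) OR NOT NOT (NOT A AND C)   [double negation]
≡ (A AND NOT C) OR (NOT A AND C)   [double negation]
≡ (A OR NOT A) AND (A OR C) AND (NOT C OR NOT A) AND (NOT C OR C)   [distribute OR over AND]
≡ (A OR C) AND (NOT C OR NOT A)   [simplify]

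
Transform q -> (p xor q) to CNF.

q -> (p xor q)
≡ ~q | (p xor q)   — eliminate ->
≡ ~q | ((p | q) & ~(p & q))   — expand xor
≡ ~q | ((p | q) & (~p | ~q))   — De Morgan
≡ (~q | p | q) & (~q | ~p | ~q)   — distribute | over &
≡ ~q | ~p   — simplify

~q | ~p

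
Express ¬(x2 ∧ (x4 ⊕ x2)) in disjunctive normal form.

¬(x2 ∧ (x4 ⊕ x2))
⇔ ¬(x2 ∧ ((x4 ∧ ¬x2) ∨ (¬x4 ∧ x2)))   [expand ⊕]
⇔ ¬x2 ∨ ¬((x4 ∧ ¬x2) ∨ (¬x4 ∧ x2))   [De Morgan]
⇔ ¬x2 ∨ (¬(x4 ∧ ¬x2) ∧ ¬(¬x4 ∧ x2))   [De Morgan]
⇔ ¬x2 ∨ ((¬x4 ∨ ¬¬x2) ∧ ¬(¬x4 ∧ x2))   [De Morgan]
⇔ ¬x2 ∨ ((¬x4 ∨ x2) ∧ ¬(¬x4 ∧ x2))   [double negation]
⇔ ¬x2 ∨ ((¬x4 ∨ x2) ∧ (¬¬x4 ∨ ¬x2))   [De Morgan]
⇔ ¬x2 ∨ ((¬x4 ∨ x2) ∧ (x4 ∨ ¬x2))   [double negation]
⇔ ¬x2 ∨ (¬x4 ∧ x4) ∨ (¬x4 ∧ ¬x2) ∨ (x2 ∧ x4) ∨ (x2 ∧ ¬x2)   [distribute ∧ over ∨]
⇔ ¬x2 ∨ (x2 ∧ x4)   [simplify]

¬x2 ∨ (x2 ∧ x4)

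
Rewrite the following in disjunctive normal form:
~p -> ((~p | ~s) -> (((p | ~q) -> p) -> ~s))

~p -> ((~p | ~s) -> (((p | ~q) -> p) -> ~s))
≡ ~~p | ((~p | ~s) -> (((p | ~q) -> p) -> ~s))   — eliminate ->
≡ ~~p | ~(~p | ~s) | (((p | ~q) -> p) -> ~s)   — eliminate ->
≡ ~~p | ~(~p | ~s) | ~((p | ~q) -> p) | ~s   — eliminate ->
≡ ~~p | ~(~p | ~s) | ~(~(p | ~q) | p) | ~s   — eliminate ->
≡ p | ~(~p | ~s) | ~(~(p | ~q) | p) | ~s   — double negation
≡ p | (~~p & ~~s) | ~(~(p | ~q) | p) | ~s   — De Morgan
≡ p | (p & ~~s) | ~(~(p | ~q) | p) | ~s   — double negation
≡ p | (p & s) | ~(~(p | ~q) | p) | ~s   — double negation
≡ p | (p & s) | (~~(p | ~q) & ~p) | ~s   — De Morgan
≡ p | (p & s) | ((p | ~q) & ~p) | ~s   — double negation
≡ p | (p & s) | (p & ~p) | (~q & ~p) | ~s   — distribute & over |
≡ p | (~q & ~p) | ~s   — simplify

p | (~q & ~p) | ~s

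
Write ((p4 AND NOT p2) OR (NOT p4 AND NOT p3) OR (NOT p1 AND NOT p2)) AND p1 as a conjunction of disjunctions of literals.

((p4 AND NOT p2) OR (NOT p4 AND NOT p3) OR (NOT p1 AND NOT p2)) AND p1
≡ (p4 OR NOT p4 OR NOT p1) AND (p4 OR NOT p4 OR NOT p2) AND (p4 OR NOT p3 OR NOT p1) AND (p4 OR NOT p3 OR NOT p2) AND (NOT p2 OR NOT p4 OR NOT p1) AND (NOT p2 OR NOT p4 OR NOT p2) AND (NOT p2 OR NOT p3 OR NOT p1) AND (NOT p2 OR NOT p3 OR NOT p2) AND p1   — distribute OR over AND
≡ (p4 OR NOT p3 OR NOT p1) AND (NOT p2 OR NOT p4) AND (NOT p2 OR NOT p3) AND p1   — simplify

(p4 OR NOT p3 OR NOT p1) AND (NOT p2 OR NOT p4) AND (NOT p2 OR NOT p3) AND p1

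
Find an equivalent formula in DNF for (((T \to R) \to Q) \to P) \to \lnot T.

(T \land \lnot R \land \lnot P) \lor (Q \land \lnot P) \lor \lnot T

(((T \to R) \to Q) \to P) \to \lnot T
= \lnot (((T \to R) \to Q) \to P) \lor \lnot T   [eliminate \to]
= \lnot (\lnot ((T \to R) \to Q) \lor P) \lor \lnot T   [eliminate \to]
= \lnot (\lnot (\lnot (T \to R) \lor Q) \lor P) \lor \lnot T   [eliminate \to]
= \lnot (\lnot (\lnot (\lnot T \lor R) \lor Q) \lor P) \lor \lnot T   [eliminate \to]
= (\lnot \lnot (\lnot (\lnot T \lor R) \lor Q) \land \lnot P) \lor \lnot T   [De Morgan]
= ((\lnot (\lnot T \lor R) \lor Q) \land \lnot P) \lor \lnot T   [double negation]
= (((\lnot \lnot T \land \lnot R) \lor Q) \land \lnot P) \lor \lnot T   [De Morgan]
= (((T \land \lnot R) \lor Q) \land \lnot P) \lor \lnot T   [double negation]
= (T \land \lnot R \land \lnot P) \lor (Q \land \lnot P) \lor \lnot T   [distribute \land over \lor]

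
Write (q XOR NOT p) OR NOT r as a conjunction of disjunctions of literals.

(q OR NOT p OR NOT r) AND (NOT q OR p OR NOT r)

(q XOR NOT p) OR NOT r
⇔ ((q OR NOT p) AND NOT (q AND NOT p)) OR NOT r   [expand XOR]
⇔ ((q OR NOT p) AND (NOT q OR NOT NOT p)) OR NOT r   [De Morgan]
⇔ ((q OR NOT p) AND (NOT q OR p)) OR NOT r   [double negation]
⇔ (q OR NOT p OR NOT r) AND (NOT q OR p OR NOT r)   [distribute OR over AND]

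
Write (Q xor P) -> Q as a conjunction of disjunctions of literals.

(Q xor P) -> Q
⇔ ~(Q xor P) | Q   [eliminate ->]
⇔ ~((Q | P) & ~(Q & P)) | Q   [expand xor]
⇔ ~(Q | P) | ~~(Q & P) | Q   [De Morgan]
⇔ (~Q & ~P) | ~~(Q & P) | Q   [De Morgan]
⇔ (~Q & ~P) | (Q & P) | Q   [double negation]
⇔ (~Q | Q | Q) & (~Q | P | Q) & (~P | Q | Q) & (~P | P | Q)   [distribute | over &]
⇔ ~P | Q   [simplify]

~P | Q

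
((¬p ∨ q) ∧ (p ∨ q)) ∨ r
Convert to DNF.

q ∨ r

((¬p ∨ q) ∧ (p ∨ q)) ∨ r
≡ (¬p ∧ p) ∨ (¬p ∧ q) ∨ (q ∧ p) ∨ (q ∧ q) ∨ r   [distribute ∧ over ∨]
≡ q ∨ r   [simplify]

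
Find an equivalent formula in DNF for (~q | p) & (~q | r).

(~q | p) & (~q | r)
⇔ (~q & ~q) | (~q & r) | (p & ~q) | (p & r)
⇔ ~q | (p & r)

~q | (p & r)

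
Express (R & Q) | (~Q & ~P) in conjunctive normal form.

(R | ~Q) & (R | ~P) & (Q | ~P)

(R & Q) | (~Q & ~P)
= (R | ~Q) & (R | ~P) & (Q | ~Q) & (Q | ~P)   [distribute | over &]
= (R | ~Q) & (R | ~P) & (Q | ~P)   [simplify]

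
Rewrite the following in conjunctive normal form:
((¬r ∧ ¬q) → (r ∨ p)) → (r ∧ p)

(¬r ∨ p) ∧ (¬q ∨ r) ∧ (¬q ∨ p) ∧ (¬p ∨ r)

((¬r ∧ ¬q) → (r ∨ p)) → (r ∧ p)
⇔ ¬((¬r ∧ ¬q) → (r ∨ p)) ∨ (r ∧ p)   — eliminate →
⇔ ¬(¬(¬r ∧ ¬q) ∨ r ∨ p) ∨ (r ∧ p)   — eliminate →
⇔ (¬¬(¬r ∧ ¬q) ∧ ¬r ∧ ¬p) ∨ (r ∧ p)   — De Morgan
⇔ (¬r ∧ ¬q ∧ ¬r ∧ ¬p) ∨ (r ∧ p)   — double negation
⇔ (¬r ∨ r) ∧ (¬r ∨ p) ∧ (¬q ∨ r) ∧ (¬q ∨ p) ∧ (¬r ∨ r) ∧ (¬r ∨ p) ∧ (¬p ∨ r) ∧ (¬p ∨ p)   — distribute ∨ over ∧
⇔ (¬r ∨ p) ∧ (¬q ∨ r) ∧ (¬q ∨ p) ∧ (¬p ∨ r)   — simplify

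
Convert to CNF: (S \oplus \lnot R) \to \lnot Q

(S \oplus \lnot R) \to \lnot Q
≡ \lnot (S \oplus \lnot R) \lor \lnot Q   — eliminate \to
≡ \lnot ((S \lor \lnot R) \land \lnot (S \land \lnot R)) \lor \lnot Q   — expand \oplus
≡ \lnot (S \lor \lnot R) \lor \lnot \lnot (S \land \lnot R) \lor \lnot Q   — De Morgan
≡ (\lnot S \land \lnot \lnot R) \lor \lnot \lnot (S \land \lnot R) \lor \lnot Q   — De Morgan
≡ (\lnot S \land R) \lor \lnot \lnot (S \land \lnot R) \lor \lnot Q   — double negation
≡ (\lnot S \land R) \lor (S \land \lnot R) \lor \lnot Q   — double negation
≡ (\lnot S \lor S \lor \lnot Q) \land (\lnot S \lor \lnot R \lor \lnot Q) \land (R \lor S \lor \lnot Q) \land (R \lor \lnot R \lor \lnot Q)   — distribute \lor over \land
≡ (\lnot S \lor \lnot R \lor \lnot Q) \land (R \lor S \lor \lnot Q)   — simplify

(\lnot S \lor \lnot R \lor \lnot Q) \land (R \lor S \lor \lnot Q)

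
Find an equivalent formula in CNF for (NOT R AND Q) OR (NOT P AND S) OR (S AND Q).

(NOT R OR S) AND (Q OR NOT P) AND (Q OR S)

(NOT R AND Q) OR (NOT P AND S) OR (S AND Q)
= (NOT R OR NOT P OR S) AND (NOT R OR NOT P OR Q) AND (NOT R OR S OR S) AND (NOT R OR S OR Q) AND (Q OR NOT P OR S) AND (Q OR NOT P OR Q) AND (Q OR S OR S) AND (Q OR S OR Q)
= (NOT R OR S) AND (Q OR NOT P) AND (Q OR S)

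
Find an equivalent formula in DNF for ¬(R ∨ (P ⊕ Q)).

(¬R ∧ ¬P ∧ ¬Q) ∨ (¬R ∧ Q ∧ P)

¬(R ∨ (P ⊕ Q))
≡ ¬(R ∨ (P ∧ ¬Q) ∨ (¬P ∧ Q))   (expand ⊕)
≡ ¬R ∧ ¬(P ∧ ¬Q) ∧ ¬(¬P ∧ Q)   (De Morgan)
≡ ¬R ∧ (¬P ∨ ¬¬Q) ∧ ¬(¬P ∧ Q)   (De Morgan)
≡ ¬R ∧ (¬P ∨ Q) ∧ ¬(¬P ∧ Q)   (double negation)
≡ ¬R ∧ (¬P ∨ Q) ∧ (¬¬P ∨ ¬Q)   (De Morgan)
≡ ¬R ∧ (¬P ∨ Q) ∧ (P ∨ ¬Q)   (double negation)
≡ (¬R ∧ ¬P ∧ P) ∨ (¬R ∧ ¬P ∧ ¬Q) ∨ (¬R ∧ Q ∧ P) ∨ (¬R ∧ Q ∧ ¬Q)   (distribute ∧ over ∨)
≡ (¬R ∧ ¬P ∧ ¬Q) ∨ (¬R ∧ Q ∧ P)   (simplify)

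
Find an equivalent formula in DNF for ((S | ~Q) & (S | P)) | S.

((S | ~Q) & (S | P)) | S
≡ (S & S) | (S & P) | (~Q & S) | (~Q & P) | S   [distribute & over |]
≡ S | (~Q & P)   [simplify]

S | (~Q & P)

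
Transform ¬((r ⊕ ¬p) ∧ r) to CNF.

¬r ∨ ¬p

¬((r ⊕ ¬p) ∧ r)
≡ ¬((r ∨ ¬p) ∧ ¬(r ∧ ¬p) ∧ r)   — expand ⊕
≡ ¬(r ∨ ¬p) ∨ ¬¬(r ∧ ¬p) ∨ ¬r   — De Morgan
≡ (¬r ∧ ¬¬p) ∨ ¬¬(r ∧ ¬p) ∨ ¬r   — De Morgan
≡ (¬r ∧ p) ∨ ¬¬(r ∧ ¬p) ∨ ¬r   — double negation
≡ (¬r ∧ p) ∨ (r ∧ ¬p) ∨ ¬r   — double negation
≡ (¬r ∨ r ∨ ¬r) ∧ (¬r ∨ ¬p ∨ ¬r) ∧ (p ∨ r ∨ ¬r) ∧ (p ∨ ¬p ∨ ¬r)   — distribute ∨ over ∧
≡ ¬r ∨ ¬p   — simplify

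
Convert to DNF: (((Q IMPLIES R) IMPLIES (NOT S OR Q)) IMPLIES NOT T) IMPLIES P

(((Q IMPLIES R) IMPLIES (NOT S OR Q)) IMPLIES NOT T) IMPLIES P
≡ NOT (((Q IMPLIES R) IMPLIES (NOT S OR Q)) IMPLIES NOT T) OR P   [eliminate IMPLIES]
≡ NOT (NOT ((Q IMPLIES R) IMPLIES (NOT S OR Q)) OR NOT T) OR P   [eliminate IMPLIES]
≡ NOT (NOT (NOT (Q IMPLIES R) OR NOT S OR Q) OR NOT T) OR P   [eliminate IMPLIES]
≡ NOT (NOT (NOT (NOT Q OR R) OR NOT S OR Q) OR NOT T) OR P   [eliminate IMPLIES]
≡ (NOT NOT (NOT (NOT Q OR R) OR NOT S OR Q) AND NOT NOT T) OR P   [De Morgan]
≡ ((NOT (NOT Q OR R) OR NOT S OR Q) AND NOT NOT T) OR P   [double negation]
≡ (((NOT NOT Q AND NOT R) OR NOT S OR Q) AND NOT NOT T) OR P   [De Morgan]
≡ (((Q AND NOT R) OR NOT S OR Q) AND NOT NOT T) OR P   [double negation]
≡ (((Q AND NOT R) OR NOT S OR Q) AND T) OR P   [double negation]
≡ (Q AND NOT R AND T) OR (NOT S AND T) OR (Q AND T) OR P   [distribute AND over OR]
≡ (NOT S AND T) OR (Q AND T) OR P   [simplify]

(NOT S AND T) OR (Q AND T) OR P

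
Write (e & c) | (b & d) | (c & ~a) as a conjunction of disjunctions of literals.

(e & c) | (b & d) | (c & ~a)
⇔ (e | b | c) & (e | b | ~a) & (e | d | c) & (e | d | ~a) & (c | b | c) & (c | b | ~a) & (c | d | c) & (c | d | ~a)   [distribute | over &]
⇔ (e | b | ~a) & (e | d | ~a) & (c | b) & (c | d)   [simplify]

(e | b | ~a) & (e | d | ~a) & (c | b) & (c | d)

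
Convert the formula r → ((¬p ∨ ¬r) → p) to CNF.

r → ((¬p ∨ ¬r) → p)
⇔ ¬r ∨ ((¬p ∨ ¬r) → p)
⇔ ¬r ∨ ¬(¬p ∨ ¬r) ∨ p
⇔ ¬r ∨ (¬¬p ∧ ¬¬r) ∨ p
⇔ ¬r ∨ (p ∧ ¬¬r) ∨ p
⇔ ¬r ∨ (p ∧ r) ∨ p
⇔ (¬r ∨ p ∨ p) ∧ (¬r ∨ r ∨ p)
⇔ ¬r ∨ p

¬r ∨ p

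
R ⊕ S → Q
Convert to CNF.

R ⊕ S → Q
≡ ¬(R ⊕ S) ∨ Q
≡ ¬((R ∨ S) ∧ ¬(R ∧ S)) ∨ Q
≡ ¬(R ∨ S) ∨ ¬¬(R ∧ S) ∨ Q
≡ ¬R ∧ ¬S ∨ ¬¬(R ∧ S) ∨ Q
≡ ¬R ∧ ¬S ∨ R ∧ S ∨ Q
≡ (¬R ∨ R ∨ Q) ∧ (¬R ∨ S ∨ Q) ∧ (¬S ∨ R ∨ Q) ∧ (¬S ∨ S ∨ Q)
≡ (¬R ∨ S ∨ Q) ∧ (¬S ∨ R ∨ Q)

(¬R ∨ S ∨ Q) ∧ (¬S ∨ R ∨ Q)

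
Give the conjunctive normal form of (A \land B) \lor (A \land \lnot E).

A \land (B \lor \lnot E)

(A \land B) \lor (A \land \lnot E)
≡ (A \lor A) \land (A \lor \lnot E) \land (B \lor A) \land (B \lor \lnot E)   [distribute \lor over \land]
≡ A \land (B \lor \lnot E)   [simplify]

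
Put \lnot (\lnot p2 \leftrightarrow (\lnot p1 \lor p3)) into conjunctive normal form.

\lnot (\lnot p2 \leftrightarrow (\lnot p1 \lor p3))
= \lnot ((\lnot p2 \to (\lnot p1 \lor p3)) \land ((\lnot p1 \lor p3) \to \lnot p2))   [eliminate \leftrightarrow]
= \lnot ((\lnot \lnot p2 \lor \lnot p1 \lor p3) \land ((\lnot p1 \lor p3) \to \lnot p2))   [eliminate \to]
= \lnot ((\lnot \lnot p2 \lor \lnot p1 \lor p3) \land (\lnot (\lnot p1 \lor p3) \lor \lnot p2))   [eliminate \to]
= \lnot (\lnot \lnot p2 \lor \lnot p1 \lor p3) \lor \lnot (\lnot (\lnot p1 \lor p3) \lor \lnot p2)   [De Morgan]
= (\lnot \lnot \lnot p2 \land \lnot \lnot p1 \land \lnot p3) \lor \lnot (\lnot (\lnot p1 \lor p3) \lor \lnot p2)   [De Morgan]
= (\lnot p2 \land \lnot \lnot p1 \land \lnot p3) \lor \lnot (\lnot (\lnot p1 \lor p3) \lor \lnot p2)   [double negation]
= (\lnot p2 \land p1 \land \lnot p3) \lor \lnot (\lnot (\lnot p1 \lor p3) \lor \lnot p2)   [double negation]
= (\lnot p2 \land p1 \land \lnot p3) \lor (\lnot \lnot (\lnot p1 \lor p3) \land \lnot \lnot p2)   [De Morgan]
= (\lnot p2 \land p1 \land \lnot p3) \lor ((\lnot p1 \lor p3) \land \lnot \lnot p2)   [double negation]
= (\lnot p2 \land p1 \land \lnot p3) \lor ((\lnot p1 \lor p3) \land p2)   [double negation]
= (\lnot p2 \lor \lnot p1 \lor p3) \land (\lnot p2 \lor p2) \land (p1 \lor \lnot p1 \lor p3) \land (p1 \lor p2) \land (\lnot p3 \lor \lnot p1 \lor p3) \land (\lnot p3 \lor p2)   [distribute \lor over \land]
= (\lnot p2 \lor \lnot p1 \lor p3) \land (p1 \lor p2) \land (\lnot p3 \lor p2)   [simplify]

(\lnot p2 \lor \lnot p1 \lor p3) \land (p1 \lor p2) \land (\lnot p3 \lor p2)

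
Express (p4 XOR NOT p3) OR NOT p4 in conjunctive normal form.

NOT p4 OR p3

(p4 XOR NOT p3) OR NOT p4
⇔ ((p4 OR NOT p3) AND NOT (p4 AND NOT p3)) OR NOT p4   [expand XOR]
⇔ ((p4 OR NOT p3) AND (NOT p4 OR NOT NOT p3)) OR NOT p4   [De Morgan]
⇔ ((p4 OR NOT p3) AND (NOT p4 OR p3)) OR NOT p4   [double negation]
⇔ (p4 OR NOT p3 OR NOT p4) AND (NOT p4 OR p3 OR NOT p4)   [distribute OR over AND]
⇔ NOT p4 OR p3   [simplify]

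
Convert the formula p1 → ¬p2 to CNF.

p1 → ¬p2
⇔ ¬p1 ∨ ¬p2   (eliminate →)

¬p1 ∨ ¬p2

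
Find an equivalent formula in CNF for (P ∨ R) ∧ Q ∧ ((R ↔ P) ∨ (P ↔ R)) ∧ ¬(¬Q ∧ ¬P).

(P ∨ R) ∧ Q ∧ ((R ↔ P) ∨ (P ↔ R)) ∧ ¬(¬Q ∧ ¬P)
≡ (P ∨ R) ∧ Q ∧ (((R → P) ∧ (P → R)) ∨ (P ↔ R)) ∧ ¬(¬Q ∧ ¬P)   [eliminate ↔]
≡ (P ∨ R) ∧ Q ∧ (((¬R ∨ P) ∧ (P → R)) ∨ (P ↔ R)) ∧ ¬(¬Q ∧ ¬P)   [eliminate →]
≡ (P ∨ R) ∧ Q ∧ (((¬R ∨ P) ∧ (¬P ∨ R)) ∨ (P ↔ R)) ∧ ¬(¬Q ∧ ¬P)   [eliminate →]
≡ (P ∨ R) ∧ Q ∧ (((¬R ∨ P) ∧ (¬P ∨ R)) ∨ ((P → R) ∧ (R → P))) ∧ ¬(¬Q ∧ ¬P)   [eliminate ↔]
≡ (P ∨ R) ∧ Q ∧ (((¬R ∨ P) ∧ (¬P ∨ R)) ∨ ((¬P ∨ R) ∧ (R → P))) ∧ ¬(¬Q ∧ ¬P)   [eliminate →]
≡ (P ∨ R) ∧ Q ∧ (((¬R ∨ P) ∧ (¬P ∨ R)) ∨ ((¬P ∨ R) ∧ (¬R ∨ P))) ∧ ¬(¬Q ∧ ¬P)   [eliminate →]
≡ (P ∨ R) ∧ Q ∧ (((¬R ∨ P) ∧ (¬P ∨ R)) ∨ ((¬P ∨ R) ∧ (¬R ∨ P))) ∧ (¬¬Q ∨ ¬¬P)   [De Morgan]
≡ (P ∨ R) ∧ Q ∧ (((¬R ∨ P) ∧ (¬P ∨ R)) ∨ ((¬P ∨ R) ∧ (¬R ∨ P))) ∧ (Q ∨ ¬¬P)   [double negation]
≡ (P ∨ R) ∧ Q ∧ (((¬R ∨ P) ∧ (¬P ∨ R)) ∨ ((¬P ∨ R) ∧ (¬R ∨ P))) ∧ (Q ∨ P)   [double negation]
≡ (P ∨ R) ∧ Q ∧ (¬R ∨ P ∨ ¬P ∨ R) ∧ (¬R ∨ P ∨ ¬R ∨ P) ∧ (¬P ∨ R ∨ ¬P ∨ R) ∧ (¬P ∨ R ∨ ¬R ∨ P) ∧ (Q ∨ P)   [distribute ∨ over ∧]
≡ (P ∨ R) ∧ Q ∧ (¬R ∨ P) ∧ (¬P ∨ R)   [simplify]

(P ∨ R) ∧ Q ∧ (¬R ∨ P) ∧ (¬P ∨ R)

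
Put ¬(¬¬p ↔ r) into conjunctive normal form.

(p ∨ r) ∧ (¬r ∨ ¬p)

¬(¬¬p ↔ r)
= ¬((¬¬p → r) ∧ (r → ¬¬p))   (eliminate ↔)
= ¬((¬¬¬p ∨ r) ∧ (r → ¬¬p))   (eliminate →)
= ¬((¬¬¬p ∨ r) ∧ (¬r ∨ ¬¬p))   (eliminate →)
= ¬(¬¬¬p ∨ r) ∨ ¬(¬r ∨ ¬¬p)   (De Morgan)
= (¬¬¬¬p ∧ ¬r) ∨ ¬(¬r ∨ ¬¬p)   (De Morgan)
= (¬¬p ∧ ¬r) ∨ ¬(¬r ∨ ¬¬p)   (double negation)
= (p ∧ ¬r) ∨ ¬(¬r ∨ ¬¬p)   (double negation)
= (p ∧ ¬r) ∨ (¬¬r ∧ ¬¬¬p)   (De Morgan)
= (p ∧ ¬r) ∨ (r ∧ ¬¬¬p)   (double negation)
= (p ∧ ¬r) ∨ (r ∧ ¬p)   (double negation)
= (p ∨ r) ∧ (p ∨ ¬p) ∧ (¬r ∨ r) ∧ (¬r ∨ ¬p)   (distribute ∨ over ∧)
= (p ∨ r) ∧ (¬r ∨ ¬p)   (simplify)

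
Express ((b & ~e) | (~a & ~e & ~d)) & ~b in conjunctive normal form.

(b | ~a) & (b | ~d) & ~e & ~b

((b & ~e) | (~a & ~e & ~d)) & ~b
≡ (b | ~a) & (b | ~e) & (b | ~d) & (~e | ~a) & (~e | ~e) & (~e | ~d) & ~b   (distribute | over &)
≡ (b | ~a) & (b | ~d) & ~e & ~b   (simplify)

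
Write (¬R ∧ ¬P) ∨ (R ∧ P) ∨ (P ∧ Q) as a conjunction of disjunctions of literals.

(¬R ∧ ¬P) ∨ (R ∧ P) ∨ (P ∧ Q)
≡ (¬R ∨ R ∨ P) ∧ (¬R ∨ R ∨ Q) ∧ (¬R ∨ P ∨ P) ∧ (¬R ∨ P ∨ Q) ∧ (¬P ∨ R ∨ P) ∧ (¬P ∨ R ∨ Q) ∧ (¬P ∨ P ∨ P) ∧ (¬P ∨ P ∨ Q)   — distribute ∨ over ∧
≡ (¬R ∨ P) ∧ (¬P ∨ R ∨ Q)   — simplify

(¬R ∨ P) ∧ (¬P ∨ R ∨ Q)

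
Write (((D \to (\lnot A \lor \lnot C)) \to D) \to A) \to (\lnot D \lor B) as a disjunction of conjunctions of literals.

(((D \to (\lnot A \lor \lnot C)) \to D) \to A) \to (\lnot D \lor B)
⇔ \lnot (((D \to (\lnot A \lor \lnot C)) \to D) \to A) \lor \lnot D \lor B   [eliminate \to]
⇔ \lnot (\lnot ((D \to (\lnot A \lor \lnot C)) \to D) \lor A) \lor \lnot D \lor B   [eliminate \to]
⇔ \lnot (\lnot (\lnot (D \to (\lnot A \lor \lnot C)) \lor D) \lor A) \lor \lnot D \lor B   [eliminate \to]
⇔ \lnot (\lnot (\lnot (\lnot D \lor \lnot A \lor \lnot C) \lor D) \lor A) \lor \lnot D \lor B   [eliminate \to]
⇔ (\lnot \lnot (\lnot (\lnot D \lor \lnot A \lor \lnot C) \lor D) \land \lnot A) \lor \lnot D \lor B   [De Morgan]
⇔ ((\lnot (\lnot D \lor \lnot A \lor \lnot C) \lor D) \land \lnot A) \lor \lnot D \lor B   [double negation]
⇔ (((\lnot \lnot D \land \lnot \lnot A \land \lnot \lnot C) \lor D) \land \lnot A) \lor \lnot D \lor B   [De Morgan]
⇔ (((D \land \lnot \lnot A \land \lnot \lnot C) \lor D) \land \lnot A) \lor \lnot D \lor B   [double negation]
⇔ (((D \land A \land \lnot \lnot C) \lor D) \land \lnot A) \lor \lnot D \lor B   [double negation]
⇔ (((D \land A \land C) \lor D) \land \lnot A) \lor \lnot D \lor B   [double negation]
⇔ (D \land A \land C \land \lnot A) \lor (D \land \lnot A) \lor \lnot D \lor B   [distribute \land over \lor]
⇔ (D \land \lnot A) \lor \lnot D \lor B   [simplify]

(D \land \lnot A) \lor \lnot D \lor B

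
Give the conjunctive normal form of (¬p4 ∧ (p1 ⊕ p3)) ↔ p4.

(p4 ∨ ¬p1 ∨ p3) ∧ (p4 ∨ ¬p3 ∨ p1) ∧ ¬p4

(¬p4 ∧ (p1 ⊕ p3)) ↔ p4
≡ ((¬p4 ∧ (p1 ⊕ p3)) → p4) ∧ (p4 → (¬p4 ∧ (p1 ⊕ p3)))   — eliminate ↔
≡ (¬(¬p4 ∧ (p1 ⊕ p3)) ∨ p4) ∧ (p4 → (¬p4 ∧ (p1 ⊕ p3)))   — eliminate →
≡ (¬(¬p4 ∧ (p1 ∨ p3) ∧ ¬(p1 ∧ p3)) ∨ p4) ∧ (p4 → (¬p4 ∧ (p1 ⊕ p3)))   — expand ⊕
≡ (¬(¬p4 ∧ (p1 ∨ p3) ∧ ¬(p1 ∧ p3)) ∨ p4) ∧ (¬p4 ∨ (¬p4 ∧ (p1 ⊕ p3)))   — eliminate →
≡ (¬(¬p4 ∧ (p1 ∨ p3) ∧ ¬(p1 ∧ p3)) ∨ p4) ∧ (¬p4 ∨ (¬p4 ∧ (p1 ∨ p3) ∧ ¬(p1 ∧ p3)))   — expand ⊕
≡ (¬¬p4 ∨ ¬(p1 ∨ p3) ∨ ¬¬(p1 ∧ p3) ∨ p4) ∧ (¬p4 ∨ (¬p4 ∧ (p1 ∨ p3) ∧ ¬(p1 ∧ p3)))   — De Morgan
≡ (p4 ∨ ¬(p1 ∨ p3) ∨ ¬¬(p1 ∧ p3) ∨ p4) ∧ (¬p4 ∨ (¬p4 ∧ (p1 ∨ p3) ∧ ¬(p1 ∧ p3)))   — double negation
≡ (p4 ∨ (¬p1 ∧ ¬p3) ∨ ¬¬(p1 ∧ p3) ∨ p4) ∧ (¬p4 ∨ (¬p4 ∧ (p1 ∨ p3) ∧ ¬(p1 ∧ p3)))   — De Morgan
≡ (p4 ∨ (¬p1 ∧ ¬p3) ∨ (p1 ∧ p3) ∨ p4) ∧ (¬p4 ∨ (¬p4 ∧ (p1 ∨ p3) ∧ ¬(p1 ∧ p3)))   — double negation
≡ (p4 ∨ (¬p1 ∧ ¬p3) ∨ (p1 ∧ p3) ∨ p4) ∧ (¬p4 ∨ (¬p4 ∧ (p1 ∨ p3) ∧ (¬p1 ∨ ¬p3)))   — De Morgan
≡ (p4 ∨ ¬p1 ∨ p1 ∨ p4) ∧ (p4 ∨ ¬p1 ∨ p3 ∨ p4) ∧ (p4 ∨ ¬p3 ∨ p1 ∨ p4) ∧ (p4 ∨ ¬p3 ∨ p3 ∨ p4) ∧ (¬p4 ∨ ¬p4) ∧ (¬p4 ∨ p1 ∨ p3) ∧ (¬p4 ∨ ¬p1 ∨ ¬p3)   — distribute ∨ over ∧
≡ (p4 ∨ ¬p1 ∨ p3) ∧ (p4 ∨ ¬p3 ∨ p1) ∧ ¬p4   — simplify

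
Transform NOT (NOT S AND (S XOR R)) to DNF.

NOT (NOT S AND (S XOR R))
≡ NOT (NOT S AND ((S AND NOT R) OR (NOT S AND R)))   (expand XOR)
≡ NOT NOT S OR NOT ((S AND NOT R) OR (NOT S AND R))   (De Morgan)
≡ S OR NOT ((S AND NOT R) OR (NOT S AND R))   (double negation)
≡ S OR (NOT (S AND NOT R) AND NOT (NOT S AND R))   (De Morgan)
≡ S OR ((NOT S OR NOT NOT R) AND NOT (NOT S AND R))   (De Morgan)
≡ S OR ((NOT S OR R) AND NOT (NOT S AND R))   (double negation)
≡ S OR ((NOT S OR R) AND (NOT NOT S OR NOT R))   (De Morgan)
≡ S OR ((NOT S OR R) AND (S OR NOT R))   (double negation)
≡ S OR (NOT S AND S) OR (NOT S AND NOT R) OR (R AND S) OR (R AND NOT R)   (distribute AND over OR)
≡ S OR (NOT S AND NOT R)   (simplify)

S OR (NOT S AND NOT R)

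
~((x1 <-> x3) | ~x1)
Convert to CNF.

(~x3 | ~x1) & x1

~((x1 <-> x3) | ~x1)
≡ ~(((x1 -> x3) & (x3 -> x1)) | ~x1)   [eliminate <->]
≡ ~(((~x1 | x3) & (x3 -> x1)) | ~x1)   [eliminate ->]
≡ ~(((~x1 | x3) & (~x3 | x1)) | ~x1)   [eliminate ->]
≡ ~((~x1 | x3) & (~x3 | x1)) & ~~x1   [De Morgan]
≡ (~(~x1 | x3) | ~(~x3 | x1)) & ~~x1   [De Morgan]
≡ ((~~x1 & ~x3) | ~(~x3 | x1)) & ~~x1   [De Morgan]
≡ ((x1 & ~x3) | ~(~x3 | x1)) & ~~x1   [double negation]
≡ ((x1 & ~x3) | (~~x3 & ~x1)) & ~~x1   [De Morgan]
≡ ((x1 & ~x3) | (x3 & ~x1)) & ~~x1   [double negation]
≡ ((x1 & ~x3) | (x3 & ~x1)) & x1   [double negation]
≡ (x1 | x3) & (x1 | ~x1) & (~x3 | x3) & (~x3 | ~x1) & x1   [distribute | over &]
≡ (~x3 | ~x1) & x1   [simplify]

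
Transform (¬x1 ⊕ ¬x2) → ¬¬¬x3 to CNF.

(x1 ∨ ¬x2 ∨ ¬x3) ∧ (x2 ∨ ¬x1 ∨ ¬x3)

(¬x1 ⊕ ¬x2) → ¬¬¬x3
⇔ ¬(¬x1 ⊕ ¬x2) ∨ ¬¬¬x3   [eliminate →]
⇔ ¬((¬x1 ∨ ¬x2) ∧ ¬(¬x1 ∧ ¬x2)) ∨ ¬¬¬x3   [expand ⊕]
⇔ ¬(¬x1 ∨ ¬x2) ∨ ¬¬(¬x1 ∧ ¬x2) ∨ ¬¬¬x3   [De Morgan]
⇔ (¬¬x1 ∧ ¬¬x2) ∨ ¬¬(¬x1 ∧ ¬x2) ∨ ¬¬¬x3   [De Morgan]
⇔ (x1 ∧ ¬¬x2) ∨ ¬¬(¬x1 ∧ ¬x2) ∨ ¬¬¬x3   [double negation]
⇔ (x1 ∧ x2) ∨ ¬¬(¬x1 ∧ ¬x2) ∨ ¬¬¬x3   [double negation]
⇔ (x1 ∧ x2) ∨ (¬x1 ∧ ¬x2) ∨ ¬¬¬x3   [double negation]
⇔ (x1 ∧ x2) ∨ (¬x1 ∧ ¬x2) ∨ ¬x3   [double negation]
⇔ (x1 ∨ ¬x1 ∨ ¬x3) ∧ (x1 ∨ ¬x2 ∨ ¬x3) ∧ (x2 ∨ ¬x1 ∨ ¬x3) ∧ (x2 ∨ ¬x2 ∨ ¬x3)   [distribute ∨ over ∧]
⇔ (x1 ∨ ¬x2 ∨ ¬x3) ∧ (x2 ∨ ¬x1 ∨ ¬x3)   [simplify]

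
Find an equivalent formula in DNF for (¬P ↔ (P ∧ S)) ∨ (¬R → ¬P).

(P ∧ ¬S) ∨ R ∨ ¬P

(¬P ↔ (P ∧ S)) ∨ (¬R → ¬P)
≡ ((¬P → (P ∧ S)) ∧ ((P ∧ S) → ¬P)) ∨ (¬R → ¬P)   — eliminate ↔
≡ ((¬¬P ∨ (P ∧ S)) ∧ ((P ∧ S) → ¬P)) ∨ (¬R → ¬P)   — eliminate →
≡ ((¬¬P ∨ (P ∧ S)) ∧ (¬(P ∧ S) ∨ ¬P)) ∨ (¬R → ¬P)   — eliminate →
≡ ((¬¬P ∨ (P ∧ S)) ∧ (¬(P ∧ S) ∨ ¬P)) ∨ ¬¬R ∨ ¬P   — eliminate →
≡ ((P ∨ (P ∧ S)) ∧ (¬(P ∧ S) ∨ ¬P)) ∨ ¬¬R ∨ ¬P   — double negation
≡ ((P ∨ (P ∧ S)) ∧ (¬P ∨ ¬S ∨ ¬P)) ∨ ¬¬R ∨ ¬P   — De Morgan
≡ ((P ∨ (P ∧ S)) ∧ (¬P ∨ ¬S ∨ ¬P)) ∨ R ∨ ¬P   — double negation
≡ (P ∧ ¬P) ∨ (P ∧ ¬S) ∨ (P ∧ ¬P) ∨ (P ∧ S ∧ ¬P) ∨ (P ∧ S ∧ ¬S) ∨ (P ∧ S ∧ ¬P) ∨ R ∨ ¬P   — distribute ∧ over ∨
≡ (P ∧ ¬S) ∨ R ∨ ¬P   — simplify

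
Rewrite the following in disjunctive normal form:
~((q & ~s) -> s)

~((q & ~s) -> s)
≡ ~(~(q & ~s) | s)   — eliminate ->
≡ ~~(q & ~s) & ~s   — De Morgan
≡ q & ~s & ~s   — double negation
≡ q & ~s   — simplify

q & ~s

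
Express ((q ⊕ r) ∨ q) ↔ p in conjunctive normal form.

(¬r ∨ q ∨ p) ∧ (¬q ∨ p) ∧ (¬p ∨ q ∨ r)

((q ⊕ r) ∨ q) ↔ p
⇔ (((q ⊕ r) ∨ q) → p) ∧ (p → ((q ⊕ r) ∨ q))   [eliminate ↔]
⇔ (¬((q ⊕ r) ∨ q) ∨ p) ∧ (p → ((q ⊕ r) ∨ q))   [eliminate →]
⇔ (¬(((q ∨ r) ∧ ¬(q ∧ r)) ∨ q) ∨ p) ∧ (p → ((q ⊕ r) ∨ q))   [expand ⊕]
⇔ (¬(((q ∨ r) ∧ ¬(q ∧ r)) ∨ q) ∨ p) ∧ (¬p ∨ (q ⊕ r) ∨ q)   [eliminate →]
⇔ (¬(((q ∨ r) ∧ ¬(q ∧ r)) ∨ q) ∨ p) ∧ (¬p ∨ ((q ∨ r) ∧ ¬(q ∧ r)) ∨ q)   [expand ⊕]
⇔ ((¬((q ∨ r) ∧ ¬(q ∧ r)) ∧ ¬q) ∨ p) ∧ (¬p ∨ ((q ∨ r) ∧ ¬(q ∧ r)) ∨ q)   [De Morgan]
⇔ (((¬(q ∨ r) ∨ ¬¬(q ∧ r)) ∧ ¬q) ∨ p) ∧ (¬p ∨ ((q ∨ r) ∧ ¬(q ∧ r)) ∨ q)   [De Morgan]
⇔ ((((¬q ∧ ¬r) ∨ ¬¬(q ∧ r)) ∧ ¬q) ∨ p) ∧ (¬p ∨ ((q ∨ r) ∧ ¬(q ∧ r)) ∨ q)   [De Morgan]
⇔ ((((¬q ∧ ¬r) ∨ (q ∧ r)) ∧ ¬q) ∨ p) ∧ (¬p ∨ ((q ∨ r) ∧ ¬(q ∧ r)) ∨ q)   [double negation]
⇔ ((((¬q ∧ ¬r) ∨ (q ∧ r)) ∧ ¬q) ∨ p) ∧ (¬p ∨ ((q ∨ r) ∧ (¬q ∨ ¬r)) ∨ q)   [De Morgan]
⇔ (¬q ∨ q ∨ p) ∧ (¬q ∨ r ∨ p) ∧ (¬r ∨ q ∨ p) ∧ (¬r ∨ r ∨ p) ∧ (¬q ∨ p) ∧ (¬p ∨ q ∨ r ∨ q) ∧ (¬p ∨ ¬q ∨ ¬r ∨ q)   [distribute ∨ over ∧]
⇔ (¬r ∨ q ∨ p) ∧ (¬q ∨ p) ∧ (¬p ∨ q ∨ r)   [simplify]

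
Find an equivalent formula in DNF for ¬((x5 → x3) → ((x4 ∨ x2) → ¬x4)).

¬((x5 → x3) → ((x4 ∨ x2) → ¬x4))
≡ ¬(¬(x5 → x3) ∨ ((x4 ∨ x2) → ¬x4))   — eliminate →
≡ ¬(¬(¬x5 ∨ x3) ∨ ((x4 ∨ x2) → ¬x4))   — eliminate →
≡ ¬(¬(¬x5 ∨ x3) ∨ ¬(x4 ∨ x2) ∨ ¬x4)   — eliminate →
≡ ¬¬(¬x5 ∨ x3) ∧ ¬¬(x4 ∨ x2) ∧ ¬¬x4   — De Morgan
≡ (¬x5 ∨ x3) ∧ ¬¬(x4 ∨ x2) ∧ ¬¬x4   — double negation
≡ (¬x5 ∨ x3) ∧ (x4 ∨ x2) ∧ ¬¬x4   — double negation
≡ (¬x5 ∨ x3) ∧ (x4 ∨ x2) ∧ x4   — double negation
≡ (¬x5 ∧ x4 ∧ x4) ∨ (¬x5 ∧ x2 ∧ x4) ∨ (x3 ∧ x4 ∧ x4) ∨ (x3 ∧ x2 ∧ x4)   — distribute ∧ over ∨
≡ (¬x5 ∧ x4) ∨ (x3 ∧ x4)   — simplify

(¬x5 ∧ x4) ∨ (x3 ∧ x4)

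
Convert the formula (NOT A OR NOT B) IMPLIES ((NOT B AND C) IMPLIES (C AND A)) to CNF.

A OR B OR NOT C

(NOT A OR NOT B) IMPLIES ((NOT B AND C) IMPLIES (C AND A))
≡ NOT (NOT A OR NOT B) OR ((NOT B AND C) IMPLIES (C AND A))   [eliminate IMPLIES]
≡ NOT (NOT A OR NOT B) OR NOT (NOT B AND C) OR (C AND A)   [eliminate IMPLIES]
≡ (NOT NOT A AND NOT NOT B) OR NOT (NOT B AND C) OR (C AND A)   [De Morgan]
≡ (A AND NOT NOT B) OR NOT (NOT B AND C) OR (C AND A)   [double negation]
≡ (A AND B) OR NOT (NOT B AND C) OR (C AND A)   [double negation]
≡ (A AND B) OR NOT NOT B OR NOT C OR (C AND A)   [De Morgan]
≡ (A AND B) OR B OR NOT C OR (C AND A)   [double negation]
≡ (A OR B OR NOT C OR C) AND (A OR B OR NOT C OR A) AND (B OR B OR NOT C OR C) AND (B OR B OR NOT C OR A)   [distribute OR over AND]
≡ A OR B OR NOT C   [simplify]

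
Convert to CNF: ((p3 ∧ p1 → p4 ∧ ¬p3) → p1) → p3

¬p1 ∨ p3

((p3 ∧ p1 → p4 ∧ ¬p3) → p1) → p3
≡ ¬((p3 ∧ p1 → p4 ∧ ¬p3) → p1) ∨ p3   (eliminate →)
≡ ¬(¬(p3 ∧ p1 → p4 ∧ ¬p3) ∨ p1) ∨ p3   (eliminate →)
≡ ¬(¬(¬(p3 ∧ p1) ∨ p4 ∧ ¬p3) ∨ p1) ∨ p3   (eliminate →)
≡ ¬¬(¬(p3 ∧ p1) ∨ p4 ∧ ¬p3) ∧ ¬p1 ∨ p3   (De Morgan)
≡ (¬(p3 ∧ p1) ∨ p4 ∧ ¬p3) ∧ ¬p1 ∨ p3   (double negation)
≡ (¬p3 ∨ ¬p1 ∨ p4 ∧ ¬p3) ∧ ¬p1 ∨ p3   (De Morgan)
≡ (¬p3 ∨ ¬p1 ∨ p4 ∨ p3) ∧ (¬p3 ∨ ¬p1 ∨ ¬p3 ∨ p3) ∧ (¬p1 ∨ p3)   (distribute ∨ over ∧)
≡ ¬p1 ∨ p3   (simplify)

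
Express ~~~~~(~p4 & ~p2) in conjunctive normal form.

p4 | p2

~~~~~(~p4 & ~p2)
≡ ~~~(~p4 & ~p2)
≡ ~(~p4 & ~p2)
≡ ~~p4 | ~~p2
≡ p4 | ~~p2
≡ p4 | p2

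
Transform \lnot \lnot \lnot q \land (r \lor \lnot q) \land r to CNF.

\lnot q \land r

\lnot \lnot \lnot q \land (r \lor \lnot q) \land r
≡ \lnot q \land (r \lor \lnot q) \land r   [double negation]
≡ \lnot q \land r   [simplify]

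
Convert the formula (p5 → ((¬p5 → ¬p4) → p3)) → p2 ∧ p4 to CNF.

(p5 → ((¬p5 → ¬p4) → p3)) → p2 ∧ p4
≡ ¬(p5 → ((¬p5 → ¬p4) → p3)) ∨ p2 ∧ p4   [eliminate →]
≡ ¬(¬p5 ∨ ((¬p5 → ¬p4) → p3)) ∨ p2 ∧ p4   [eliminate →]
≡ ¬(¬p5 ∨ ¬(¬p5 → ¬p4) ∨ p3) ∨ p2 ∧ p4   [eliminate →]
≡ ¬(¬p5 ∨ ¬(¬¬p5 ∨ ¬p4) ∨ p3) ∨ p2 ∧ p4   [eliminate →]
≡ ¬¬p5 ∧ ¬¬(¬¬p5 ∨ ¬p4) ∧ ¬p3 ∨ p2 ∧ p4   [De Morgan]
≡ p5 ∧ ¬¬(¬¬p5 ∨ ¬p4) ∧ ¬p3 ∨ p2 ∧ p4   [double negation]
≡ p5 ∧ (¬¬p5 ∨ ¬p4) ∧ ¬p3 ∨ p2 ∧ p4   [double negation]
≡ p5 ∧ (p5 ∨ ¬p4) ∧ ¬p3 ∨ p2 ∧ p4   [double negation]
≡ (p5 ∨ p2) ∧ (p5 ∨ p4) ∧ (p5 ∨ ¬p4 ∨ p2) ∧ (p5 ∨ ¬p4 ∨ p4) ∧ (¬p3 ∨ p2) ∧ (¬p3 ∨ p4)   [distribute ∨ over ∧]
≡ (p5 ∨ p2) ∧ (p5 ∨ p4) ∧ (¬p3 ∨ p2) ∧ (¬p3 ∨ p4)   [simplify]

(p5 ∨ p2) ∧ (p5 ∨ p4) ∧ (¬p3 ∨ p2) ∧ (¬p3 ∨ p4)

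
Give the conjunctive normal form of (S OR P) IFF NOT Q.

(NOT S OR NOT Q) AND (NOT P OR NOT Q) AND (Q OR S OR P)

(S OR P) IFF NOT Q
≡ ((S OR P) IMPLIES NOT Q) AND (NOT Q IMPLIES (S OR P))   (eliminate IFF)
≡ (NOT (S OR P) OR NOT Q) AND (NOT Q IMPLIES (S OR P))   (eliminate IMPLIES)
≡ (NOT (S OR P) OR NOT Q) AND (NOT NOT Q OR S OR P)   (eliminate IMPLIES)
≡ ((NOT S AND NOT P) OR NOT Q) AND (NOT NOT Q OR S OR P)   (De Morgan)
≡ ((NOT S AND NOT P) OR NOT Q) AND (Q OR S OR P)   (double negation)
≡ (NOT S OR NOT Q) AND (NOT P OR NOT Q) AND (Q OR S OR P)   (distribute OR over AND)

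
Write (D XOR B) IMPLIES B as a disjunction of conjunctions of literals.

(D XOR B) IMPLIES B
= NOT (D XOR B) OR B   (eliminate IMPLIES)
= NOT ((D AND NOT B) OR (NOT D AND B)) OR B   (expand XOR)
= (NOT (D AND NOT B) AND NOT (NOT D AND B)) OR B   (De Morgan)
= ((NOT D OR NOT NOT B) AND NOT (NOT D AND B)) OR B   (De Morgan)
= ((NOT D OR B) AND NOT (NOT D AND B)) OR B   (double negation)
= ((NOT D OR B) AND (NOT NOT D OR NOT B)) OR B   (De Morgan)
= ((NOT D OR B) AND (D OR NOT B)) OR B   (double negation)
= (NOT D AND D) OR (NOT D AND NOT B) OR (B AND D) OR (B AND NOT B) OR B   (distribute AND over OR)
= (NOT D AND NOT B) OR B   (simplify)

(NOT D AND NOT B) OR B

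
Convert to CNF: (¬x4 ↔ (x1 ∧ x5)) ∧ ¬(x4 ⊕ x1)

(¬x4 ↔ (x1 ∧ x5)) ∧ ¬(x4 ⊕ x1)
≡ (¬x4 → (x1 ∧ x5)) ∧ ((x1 ∧ x5) → ¬x4) ∧ ¬(x4 ⊕ x1)   [eliminate ↔]
≡ (¬¬x4 ∨ (x1 ∧ x5)) ∧ ((x1 ∧ x5) → ¬x4) ∧ ¬(x4 ⊕ x1)   [eliminate →]
≡ (¬¬x4 ∨ (x1 ∧ x5)) ∧ (¬(x1 ∧ x5) ∨ ¬x4) ∧ ¬(x4 ⊕ x1)   [eliminate →]
≡ (¬¬x4 ∨ (x1 ∧ x5)) ∧ (¬(x1 ∧ x5) ∨ ¬x4) ∧ ¬((x4 ∨ x1) ∧ ¬(x4 ∧ x1))   [expand ⊕]
≡ (x4 ∨ (x1 ∧ x5)) ∧ (¬(x1 ∧ x5) ∨ ¬x4) ∧ ¬((x4 ∨ x1) ∧ ¬(x4 ∧ x1))   [double negation]
≡ (x4 ∨ (x1 ∧ x5)) ∧ (¬x1 ∨ ¬x5 ∨ ¬x4) ∧ ¬((x4 ∨ x1) ∧ ¬(x4 ∧ x1))   [De Morgan]
≡ (x4 ∨ (x1 ∧ x5)) ∧ (¬x1 ∨ ¬x5 ∨ ¬x4) ∧ (¬(x4 ∨ x1) ∨ ¬¬(x4 ∧ x1))   [De Morgan]
≡ (x4 ∨ (x1 ∧ x5)) ∧ (¬x1 ∨ ¬x5 ∨ ¬x4) ∧ ((¬x4 ∧ ¬x1) ∨ ¬¬(x4 ∧ x1))   [De Morgan]
≡ (x4 ∨ (x1 ∧ x5)) ∧ (¬x1 ∨ ¬x5 ∨ ¬x4) ∧ ((¬x4 ∧ ¬x1) ∨ (x4 ∧ x1))   [double negation]
≡ (x4 ∨ x1) ∧ (x4 ∨ x5) ∧ (¬x1 ∨ ¬x5 ∨ ¬x4) ∧ (¬x4 ∨ x4) ∧ (¬x4 ∨ x1) ∧ (¬x1 ∨ x4) ∧ (¬x1 ∨ x1)   [distribute ∨ over ∧]
≡ (x4 ∨ x1) ∧ (x4 ∨ x5) ∧ (¬x1 ∨ ¬x5 ∨ ¬x4) ∧ (¬x4 ∨ x1) ∧ (¬x1 ∨ x4)   [simplify]

(x4 ∨ x1) ∧ (x4 ∨ x5) ∧ (¬x1 ∨ ¬x5 ∨ ¬x4) ∧ (¬x4 ∨ x1) ∧ (¬x1 ∨ x4)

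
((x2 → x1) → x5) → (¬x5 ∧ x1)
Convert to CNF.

((x2 → x1) → x5) → (¬x5 ∧ x1)
⇔ ¬((x2 → x1) → x5) ∨ (¬x5 ∧ x1)   [eliminate →]
⇔ ¬(¬(x2 → x1) ∨ x5) ∨ (¬x5 ∧ x1)   [eliminate →]
⇔ ¬(¬(¬x2 ∨ x1) ∨ x5) ∨ (¬x5 ∧ x1)   [eliminate →]
⇔ (¬¬(¬x2 ∨ x1) ∧ ¬x5) ∨ (¬x5 ∧ x1)   [De Morgan]
⇔ ((¬x2 ∨ x1) ∧ ¬x5) ∨ (¬x5 ∧ x1)   [double negation]
⇔ (¬x2 ∨ x1 ∨ ¬x5) ∧ (¬x2 ∨ x1 ∨ x1) ∧ (¬x5 ∨ ¬x5) ∧ (¬x5 ∨ x1)   [distribute ∨ over ∧]
⇔ (¬x2 ∨ x1) ∧ ¬x5   [simplify]

(¬x2 ∨ x1) ∧ ¬x5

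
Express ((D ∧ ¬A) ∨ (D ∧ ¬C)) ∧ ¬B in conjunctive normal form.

D ∧ (¬A ∨ ¬C) ∧ ¬B

((D ∧ ¬A) ∨ (D ∧ ¬C)) ∧ ¬B
≡ (D ∨ D) ∧ (D ∨ ¬C) ∧ (¬A ∨ D) ∧ (¬A ∨ ¬C) ∧ ¬B   (distribute ∨ over ∧)
≡ D ∧ (¬A ∨ ¬C) ∧ ¬B   (simplify)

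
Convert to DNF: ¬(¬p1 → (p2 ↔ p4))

¬(¬p1 → (p2 ↔ p4))
⇔ ¬(¬¬p1 ∨ (p2 ↔ p4))   [eliminate →]
⇔ ¬(¬¬p1 ∨ ((p2 → p4) ∧ (p4 → p2)))   [eliminate ↔]
⇔ ¬(¬¬p1 ∨ ((¬p2 ∨ p4) ∧ (p4 → p2)))   [eliminate →]
⇔ ¬(¬¬p1 ∨ ((¬p2 ∨ p4) ∧ (¬p4 ∨ p2)))   [eliminate →]
⇔ ¬¬¬p1 ∧ ¬((¬p2 ∨ p4) ∧ (¬p4 ∨ p2))   [De Morgan]
⇔ ¬p1 ∧ ¬((¬p2 ∨ p4) ∧ (¬p4 ∨ p2))   [double negation]
⇔ ¬p1 ∧ (¬(¬p2 ∨ p4) ∨ ¬(¬p4 ∨ p2))   [De Morgan]
⇔ ¬p1 ∧ ((¬¬p2 ∧ ¬p4) ∨ ¬(¬p4 ∨ p2))   [De Morgan]
⇔ ¬p1 ∧ ((p2 ∧ ¬p4) ∨ ¬(¬p4 ∨ p2))   [double negation]
⇔ ¬p1 ∧ ((p2 ∧ ¬p4) ∨ (¬¬p4 ∧ ¬p2))   [De Morgan]
⇔ ¬p1 ∧ ((p2 ∧ ¬p4) ∨ (p4 ∧ ¬p2))   [double negation]
⇔ (¬p1 ∧ p2 ∧ ¬p4) ∨ (¬p1 ∧ p4 ∧ ¬p2)   [distribute ∧ over ∨]

(¬p1 ∧ p2 ∧ ¬p4) ∨ (¬p1 ∧ p4 ∧ ¬p2)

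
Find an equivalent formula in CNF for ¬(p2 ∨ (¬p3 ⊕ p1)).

¬p2 ∧ (p3 ∨ p1) ∧ (¬p1 ∨ ¬p3)

¬(p2 ∨ (¬p3 ⊕ p1))
⇔ ¬(p2 ∨ ((¬p3 ∨ p1) ∧ ¬(¬p3 ∧ p1)))   — expand ⊕
⇔ ¬p2 ∧ ¬((¬p3 ∨ p1) ∧ ¬(¬p3 ∧ p1))   — De Morgan
⇔ ¬p2 ∧ (¬(¬p3 ∨ p1) ∨ ¬¬(¬p3 ∧ p1))   — De Morgan
⇔ ¬p2 ∧ ((¬¬p3 ∧ ¬p1) ∨ ¬¬(¬p3 ∧ p1))   — De Morgan
⇔ ¬p2 ∧ ((p3 ∧ ¬p1) ∨ ¬¬(¬p3 ∧ p1))   — double negation
⇔ ¬p2 ∧ ((p3 ∧ ¬p1) ∨ (¬p3 ∧ p1))   — double negation
⇔ ¬p2 ∧ (p3 ∨ ¬p3) ∧ (p3 ∨ p1) ∧ (¬p1 ∨ ¬p3) ∧ (¬p1 ∨ p1)   — distribute ∨ over ∧
⇔ ¬p2 ∧ (p3 ∨ p1) ∧ (¬p1 ∨ ¬p3)   — simplify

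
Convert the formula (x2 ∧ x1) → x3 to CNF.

¬x2 ∨ ¬x1 ∨ x3

(x2 ∧ x1) → x3
≡ ¬(x2 ∧ x1) ∨ x3
≡ ¬x2 ∨ ¬x1 ∨ x3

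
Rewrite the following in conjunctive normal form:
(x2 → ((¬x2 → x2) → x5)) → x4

(x2 → ((¬x2 → x2) → x5)) → x4
≡ ¬(x2 → ((¬x2 → x2) → x5)) ∨ x4   — eliminate →
≡ ¬(¬x2 ∨ ((¬x2 → x2) → x5)) ∨ x4   — eliminate →
≡ ¬(¬x2 ∨ ¬(¬x2 → x2) ∨ x5) ∨ x4   — eliminate →
≡ ¬(¬x2 ∨ ¬(¬¬x2 ∨ x2) ∨ x5) ∨ x4   — eliminate →
≡ (¬¬x2 ∧ ¬¬(¬¬x2 ∨ x2) ∧ ¬x5) ∨ x4   — De Morgan
≡ (x2 ∧ ¬¬(¬¬x2 ∨ x2) ∧ ¬x5) ∨ x4   — double negation
≡ (x2 ∧ (¬¬x2 ∨ x2) ∧ ¬x5) ∨ x4   — double negation
≡ (x2 ∧ (x2 ∨ x2) ∧ ¬x5) ∨ x4   — double negation
≡ (x2 ∨ x4) ∧ (x2 ∨ x2 ∨ x4) ∧ (¬x5 ∨ x4)   — distribute ∨ over ∧
≡ (x2 ∨ x4) ∧ (¬x5 ∨ x4)   — simplify

(x2 ∨ x4) ∧ (¬x5 ∨ x4)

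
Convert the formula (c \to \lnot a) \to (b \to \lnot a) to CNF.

(c \to \lnot a) \to (b \to \lnot a)
= \lnot (c \to \lnot a) \lor (b \to \lnot a)   (eliminate \to)
= \lnot (\lnot c \lor \lnot a) \lor (b \to \lnot a)   (eliminate \to)
= \lnot (\lnot c \lor \lnot a) \lor \lnot b \lor \lnot a   (eliminate \to)
= (\lnot \lnot c \land \lnot \lnot a) \lor \lnot b \lor \lnot a   (De Morgan)
= (c \land \lnot \lnot a) \lor \lnot b \lor \lnot a   (double negation)
= (c \land a) \lor \lnot b \lor \lnot a   (double negation)
= (c \lor \lnot b \lor \lnot a) \land (a \lor \lnot b \lor \lnot a)   (distribute \lor over \land)
= c \lor \lnot b \lor \lnot a   (simplify)

c \lor \lnot b \lor \lnot a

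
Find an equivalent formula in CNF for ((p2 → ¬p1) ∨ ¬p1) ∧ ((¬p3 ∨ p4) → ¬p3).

(¬p2 ∨ ¬p1) ∧ (¬p4 ∨ ¬p3)

((p2 → ¬p1) ∨ ¬p1) ∧ ((¬p3 ∨ p4) → ¬p3)
⇔ (¬p2 ∨ ¬p1 ∨ ¬p1) ∧ ((¬p3 ∨ p4) → ¬p3)   [eliminate →]
⇔ (¬p2 ∨ ¬p1 ∨ ¬p1) ∧ (¬(¬p3 ∨ p4) ∨ ¬p3)   [eliminate →]
⇔ (¬p2 ∨ ¬p1 ∨ ¬p1) ∧ ((¬¬p3 ∧ ¬p4) ∨ ¬p3)   [De Morgan]
⇔ (¬p2 ∨ ¬p1 ∨ ¬p1) ∧ ((p3 ∧ ¬p4) ∨ ¬p3)   [double negation]
⇔ (¬p2 ∨ ¬p1 ∨ ¬p1) ∧ (p3 ∨ ¬p3) ∧ (¬p4 ∨ ¬p3)   [distribute ∨ over ∧]
⇔ (¬p2 ∨ ¬p1) ∧ (¬p4 ∨ ¬p3)   [simplify]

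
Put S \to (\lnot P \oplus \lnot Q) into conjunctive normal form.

S \to (\lnot P \oplus \lnot Q)
≡ \lnot S \lor (\lnot P \oplus \lnot Q)   (eliminate \to)
≡ \lnot S \lor ((\lnot P \lor \lnot Q) \land \lnot (\lnot P \land \lnot Q))   (expand \oplus)
≡ \lnot S \lor ((\lnot P \lor \lnot Q) \land (\lnot \lnot P \lor \lnot \lnot Q))   (De Morgan)
≡ \lnot S \lor ((\lnot P \lor \lnot Q) \land (P \lor \lnot \lnot Q))   (double negation)
≡ \lnot S \lor ((\lnot P \lor \lnot Q) \land (P \lor Q))   (double negation)
≡ (\lnot S \lor \lnot P \lor \lnot Q) \land (\lnot S \lor P \lor Q)   (distribute \lor over \land)

(\lnot S \lor \lnot P \lor \lnot Q) \land (\lnot S \lor P \lor Q)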